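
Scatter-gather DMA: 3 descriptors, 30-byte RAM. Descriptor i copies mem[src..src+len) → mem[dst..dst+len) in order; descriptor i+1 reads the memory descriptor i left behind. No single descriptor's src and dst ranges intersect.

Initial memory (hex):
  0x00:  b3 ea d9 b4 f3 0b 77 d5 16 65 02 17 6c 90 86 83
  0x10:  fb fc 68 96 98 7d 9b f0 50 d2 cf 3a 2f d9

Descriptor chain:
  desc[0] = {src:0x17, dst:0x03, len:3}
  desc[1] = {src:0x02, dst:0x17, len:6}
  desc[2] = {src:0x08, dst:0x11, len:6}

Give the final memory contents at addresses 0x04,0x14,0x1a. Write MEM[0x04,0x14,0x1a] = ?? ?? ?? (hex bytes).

MEM[0x04,0x14,0x1a] = 50 17 d2

  after D0: wrote 3B at 0x03 = f050d2
  after D1: wrote 6B at 0x17 = d9f050d277d5
  after D2: wrote 6B at 0x11 = 166502176c90
query mem[0x04]=0x50, mem[0x14]=0x17, mem[0x1a]=0xd2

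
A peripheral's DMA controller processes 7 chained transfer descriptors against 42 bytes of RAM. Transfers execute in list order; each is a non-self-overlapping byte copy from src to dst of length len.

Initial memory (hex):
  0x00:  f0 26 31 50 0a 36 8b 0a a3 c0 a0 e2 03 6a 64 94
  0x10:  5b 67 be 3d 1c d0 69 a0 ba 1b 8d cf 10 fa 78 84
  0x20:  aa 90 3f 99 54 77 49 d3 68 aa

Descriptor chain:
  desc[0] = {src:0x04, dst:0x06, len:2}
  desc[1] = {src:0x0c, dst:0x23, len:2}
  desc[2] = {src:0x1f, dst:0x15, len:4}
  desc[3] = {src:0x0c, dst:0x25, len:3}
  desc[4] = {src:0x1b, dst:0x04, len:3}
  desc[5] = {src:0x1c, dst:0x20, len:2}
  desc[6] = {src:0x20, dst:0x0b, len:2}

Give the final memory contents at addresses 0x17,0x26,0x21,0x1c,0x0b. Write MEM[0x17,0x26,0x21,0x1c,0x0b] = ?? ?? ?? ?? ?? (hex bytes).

D0: mem[0x06..0x07] <- [0a 36]
D1: mem[0x23..0x24] <- [03 6a]
D2: mem[0x15..0x18] <- [84 aa 90 3f]
D3: mem[0x25..0x27] <- [03 6a 64]
D4: mem[0x04..0x06] <- [cf 10 fa]
D5: mem[0x20..0x21] <- [10 fa]
D6: mem[0x0b..0x0c] <- [10 fa]
query mem[0x17]=0x90, mem[0x26]=0x6a, mem[0x21]=0xfa, mem[0x1c]=0x10, mem[0x0b]=0x10

MEM[0x17,0x26,0x21,0x1c,0x0b] = 90 6a fa 10 10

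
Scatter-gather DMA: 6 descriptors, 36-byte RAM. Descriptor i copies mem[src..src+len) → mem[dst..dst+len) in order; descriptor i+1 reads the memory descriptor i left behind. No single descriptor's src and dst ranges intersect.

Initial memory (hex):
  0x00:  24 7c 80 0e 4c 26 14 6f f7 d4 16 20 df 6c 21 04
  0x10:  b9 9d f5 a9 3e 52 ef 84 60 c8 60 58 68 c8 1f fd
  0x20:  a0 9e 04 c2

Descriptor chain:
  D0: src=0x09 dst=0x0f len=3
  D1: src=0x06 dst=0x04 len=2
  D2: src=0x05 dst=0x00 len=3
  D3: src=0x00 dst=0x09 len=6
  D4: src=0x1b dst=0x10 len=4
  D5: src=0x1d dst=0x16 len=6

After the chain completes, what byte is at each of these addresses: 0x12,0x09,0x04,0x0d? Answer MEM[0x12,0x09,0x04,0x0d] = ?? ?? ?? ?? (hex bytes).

  after D0: wrote 3B at 0x0f = d41620
  after D1: wrote 2B at 0x04 = 146f
  after D2: wrote 3B at 0x00 = 6f146f
  after D3: wrote 6B at 0x09 = 6f146f0e146f
  after D4: wrote 4B at 0x10 = 5868c81f
  after D5: wrote 6B at 0x16 = c81ffda09e04
query mem[0x12]=0xc8, mem[0x09]=0x6f, mem[0x04]=0x14, mem[0x0d]=0x14

MEM[0x12,0x09,0x04,0x0d] = c8 6f 14 14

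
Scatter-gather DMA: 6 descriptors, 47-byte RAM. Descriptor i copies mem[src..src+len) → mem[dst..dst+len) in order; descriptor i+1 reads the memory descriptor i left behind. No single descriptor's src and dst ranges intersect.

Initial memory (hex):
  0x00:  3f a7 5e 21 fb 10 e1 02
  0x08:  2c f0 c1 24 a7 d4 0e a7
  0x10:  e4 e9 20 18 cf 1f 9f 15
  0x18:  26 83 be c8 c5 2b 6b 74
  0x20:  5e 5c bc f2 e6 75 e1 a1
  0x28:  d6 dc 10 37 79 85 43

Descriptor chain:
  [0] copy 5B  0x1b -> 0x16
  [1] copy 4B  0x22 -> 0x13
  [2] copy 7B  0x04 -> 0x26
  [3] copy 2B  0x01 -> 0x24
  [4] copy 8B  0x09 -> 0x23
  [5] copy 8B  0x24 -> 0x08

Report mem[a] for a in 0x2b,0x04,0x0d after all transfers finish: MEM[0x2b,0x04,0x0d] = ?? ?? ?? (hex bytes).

#0 dst[0x16+5] := {0xc8,0xc5,0x2b,0x6b,0x74}
#1 dst[0x13+4] := {0xbc,0xf2,0xe6,0x75}
#2 dst[0x26+7] := {0xfb,0x10,0xe1,0x02,0x2c,0xf0,0xc1}
#3 dst[0x24+2] := {0xa7,0x5e}
#4 dst[0x23+8] := {0xf0,0xc1,0x24,0xa7,0xd4,0x0e,0xa7,0xe4}
#5 dst[0x08+8] := {0xc1,0x24,0xa7,0xd4,0x0e,0xa7,0xe4,0xf0}
query mem[0x2b]=0xf0, mem[0x04]=0xfb, mem[0x0d]=0xa7

MEM[0x2b,0x04,0x0d] = f0 fb a7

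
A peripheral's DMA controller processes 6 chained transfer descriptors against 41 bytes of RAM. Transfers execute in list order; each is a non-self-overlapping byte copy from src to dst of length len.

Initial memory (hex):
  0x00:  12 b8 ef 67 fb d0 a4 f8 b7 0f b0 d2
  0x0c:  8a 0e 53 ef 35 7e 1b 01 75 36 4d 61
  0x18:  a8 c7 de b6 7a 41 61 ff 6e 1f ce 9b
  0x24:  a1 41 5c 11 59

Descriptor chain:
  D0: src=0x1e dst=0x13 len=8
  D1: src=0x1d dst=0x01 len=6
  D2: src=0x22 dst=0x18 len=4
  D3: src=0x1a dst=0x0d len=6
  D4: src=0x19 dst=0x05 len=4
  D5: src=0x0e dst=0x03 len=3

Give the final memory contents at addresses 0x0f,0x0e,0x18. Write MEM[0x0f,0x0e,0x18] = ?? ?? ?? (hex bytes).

[0] 0x1e->0x13 len=8 : 61 ff 6e 1f ce 9b a1 41
[1] 0x1d->0x01 len=6 : 41 61 ff 6e 1f ce
[2] 0x22->0x18 len=4 : ce 9b a1 41
[3] 0x1a->0x0d len=6 : a1 41 7a 41 61 ff
[4] 0x19->0x05 len=4 : 9b a1 41 7a
[5] 0x0e->0x03 len=3 : 41 7a 41
query mem[0x0f]=0x7a, mem[0x0e]=0x41, mem[0x18]=0xce

MEM[0x0f,0x0e,0x18] = 7a 41 ce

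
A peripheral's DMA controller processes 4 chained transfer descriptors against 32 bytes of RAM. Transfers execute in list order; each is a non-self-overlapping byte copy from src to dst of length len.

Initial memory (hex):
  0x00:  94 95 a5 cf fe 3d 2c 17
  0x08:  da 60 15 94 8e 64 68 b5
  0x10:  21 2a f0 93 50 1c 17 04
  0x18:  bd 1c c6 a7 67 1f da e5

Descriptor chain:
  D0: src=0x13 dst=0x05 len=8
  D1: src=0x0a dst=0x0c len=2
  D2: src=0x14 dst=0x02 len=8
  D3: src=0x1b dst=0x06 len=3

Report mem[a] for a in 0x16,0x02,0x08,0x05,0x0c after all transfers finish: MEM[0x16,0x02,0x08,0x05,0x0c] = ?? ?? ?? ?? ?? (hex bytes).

  after D0: wrote 8B at 0x05 = 93501c1704bd1cc6
  after D1: wrote 2B at 0x0c = bd1c
  after D2: wrote 8B at 0x02 = 501c1704bd1cc6a7
  after D3: wrote 3B at 0x06 = a7671f
query mem[0x16]=0x17, mem[0x02]=0x50, mem[0x08]=0x1f, mem[0x05]=0x04, mem[0x0c]=0xbd

MEM[0x16,0x02,0x08,0x05,0x0c] = 17 50 1f 04 bd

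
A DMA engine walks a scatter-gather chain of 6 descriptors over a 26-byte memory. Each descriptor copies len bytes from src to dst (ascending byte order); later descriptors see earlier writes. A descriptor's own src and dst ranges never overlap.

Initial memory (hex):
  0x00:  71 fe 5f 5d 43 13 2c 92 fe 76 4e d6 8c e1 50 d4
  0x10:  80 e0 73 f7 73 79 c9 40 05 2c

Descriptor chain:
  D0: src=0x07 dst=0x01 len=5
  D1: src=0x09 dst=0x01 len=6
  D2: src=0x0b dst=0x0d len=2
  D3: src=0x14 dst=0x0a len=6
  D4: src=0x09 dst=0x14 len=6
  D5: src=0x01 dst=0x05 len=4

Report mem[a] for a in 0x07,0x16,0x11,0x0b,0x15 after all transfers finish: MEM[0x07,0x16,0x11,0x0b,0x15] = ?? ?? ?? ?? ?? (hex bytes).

MEM[0x07,0x16,0x11,0x0b,0x15] = d6 79 e0 79 73

  after D0: wrote 5B at 0x01 = 92fe764ed6
  after D1: wrote 6B at 0x01 = 764ed68ce150
  after D2: wrote 2B at 0x0d = d68c
  after D3: wrote 6B at 0x0a = 7379c940052c
  after D4: wrote 6B at 0x14 = 767379c94005
  after D5: wrote 4B at 0x05 = 764ed68c
query mem[0x07]=0xd6, mem[0x16]=0x79, mem[0x11]=0xe0, mem[0x0b]=0x79, mem[0x15]=0x73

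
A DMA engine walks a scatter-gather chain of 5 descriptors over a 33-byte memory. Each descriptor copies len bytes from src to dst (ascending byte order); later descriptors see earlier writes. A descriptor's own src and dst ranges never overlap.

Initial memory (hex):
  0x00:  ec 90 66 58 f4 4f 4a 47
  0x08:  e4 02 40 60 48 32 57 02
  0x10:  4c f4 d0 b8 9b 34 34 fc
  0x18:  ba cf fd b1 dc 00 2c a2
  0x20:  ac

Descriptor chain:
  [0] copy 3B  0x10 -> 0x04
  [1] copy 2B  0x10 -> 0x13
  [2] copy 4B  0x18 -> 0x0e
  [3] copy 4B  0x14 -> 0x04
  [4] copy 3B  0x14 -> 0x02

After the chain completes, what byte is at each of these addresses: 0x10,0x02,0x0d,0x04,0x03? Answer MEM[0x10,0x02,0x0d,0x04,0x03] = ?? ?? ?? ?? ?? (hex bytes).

#0 dst[0x04+3] := {0x4c,0xf4,0xd0}
#1 dst[0x13+2] := {0x4c,0xf4}
#2 dst[0x0e+4] := {0xba,0xcf,0xfd,0xb1}
#3 dst[0x04+4] := {0xf4,0x34,0x34,0xfc}
#4 dst[0x02+3] := {0xf4,0x34,0x34}
query mem[0x10]=0xfd, mem[0x02]=0xf4, mem[0x0d]=0x32, mem[0x04]=0x34, mem[0x03]=0x34

MEM[0x10,0x02,0x0d,0x04,0x03] = fd f4 32 34 34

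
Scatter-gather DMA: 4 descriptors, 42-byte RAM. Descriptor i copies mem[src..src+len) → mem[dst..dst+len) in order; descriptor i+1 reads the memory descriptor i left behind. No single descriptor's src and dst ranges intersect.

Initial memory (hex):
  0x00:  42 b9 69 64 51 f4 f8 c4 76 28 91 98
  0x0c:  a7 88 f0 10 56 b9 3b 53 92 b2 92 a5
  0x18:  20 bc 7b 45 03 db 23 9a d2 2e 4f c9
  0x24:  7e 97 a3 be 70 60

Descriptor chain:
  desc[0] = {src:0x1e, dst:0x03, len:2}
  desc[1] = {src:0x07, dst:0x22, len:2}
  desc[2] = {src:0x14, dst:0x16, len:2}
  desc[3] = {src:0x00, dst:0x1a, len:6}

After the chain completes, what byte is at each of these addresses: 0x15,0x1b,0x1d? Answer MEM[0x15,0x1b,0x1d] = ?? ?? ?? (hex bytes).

MEM[0x15,0x1b,0x1d] = b2 b9 23

#0 dst[0x03+2] := {0x23,0x9a}
#1 dst[0x22+2] := {0xc4,0x76}
#2 dst[0x16+2] := {0x92,0xb2}
#3 dst[0x1a+6] := {0x42,0xb9,0x69,0x23,0x9a,0xf4}
query mem[0x15]=0xb2, mem[0x1b]=0xb9, mem[0x1d]=0x23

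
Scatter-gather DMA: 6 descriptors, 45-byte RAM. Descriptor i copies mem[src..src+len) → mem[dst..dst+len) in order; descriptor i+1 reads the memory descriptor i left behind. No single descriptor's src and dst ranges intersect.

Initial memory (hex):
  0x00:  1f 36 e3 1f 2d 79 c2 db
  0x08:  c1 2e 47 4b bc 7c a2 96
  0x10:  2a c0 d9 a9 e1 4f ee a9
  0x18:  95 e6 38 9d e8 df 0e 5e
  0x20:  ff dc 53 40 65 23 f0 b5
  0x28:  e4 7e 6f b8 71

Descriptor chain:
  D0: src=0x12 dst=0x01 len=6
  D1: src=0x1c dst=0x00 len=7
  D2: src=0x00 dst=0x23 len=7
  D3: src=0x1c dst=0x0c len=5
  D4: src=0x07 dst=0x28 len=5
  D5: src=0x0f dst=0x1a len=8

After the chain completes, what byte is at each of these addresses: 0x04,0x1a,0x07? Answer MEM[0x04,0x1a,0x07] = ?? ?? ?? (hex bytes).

[0] 0x12->0x01 len=6 : d9 a9 e1 4f ee a9
[1] 0x1c->0x00 len=7 : e8 df 0e 5e ff dc 53
[2] 0x00->0x23 len=7 : e8 df 0e 5e ff dc 53
[3] 0x1c->0x0c len=5 : e8 df 0e 5e ff
[4] 0x07->0x28 len=5 : db c1 2e 47 4b
[5] 0x0f->0x1a len=8 : 5e ff c0 d9 a9 e1 4f ee
query mem[0x04]=0xff, mem[0x1a]=0x5e, mem[0x07]=0xdb

MEM[0x04,0x1a,0x07] = ff 5e db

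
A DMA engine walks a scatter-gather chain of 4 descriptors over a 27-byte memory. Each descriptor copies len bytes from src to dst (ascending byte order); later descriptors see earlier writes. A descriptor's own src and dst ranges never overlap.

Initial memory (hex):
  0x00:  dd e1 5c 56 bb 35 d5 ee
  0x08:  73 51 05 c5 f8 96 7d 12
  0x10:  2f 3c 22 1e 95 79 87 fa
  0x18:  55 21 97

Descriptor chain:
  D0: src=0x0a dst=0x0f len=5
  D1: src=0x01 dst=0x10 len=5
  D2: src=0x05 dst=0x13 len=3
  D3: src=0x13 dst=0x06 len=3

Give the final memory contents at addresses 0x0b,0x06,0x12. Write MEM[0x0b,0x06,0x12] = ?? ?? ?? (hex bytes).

D0: mem[0x0f..0x13] <- [05 c5 f8 96 7d]
D1: mem[0x10..0x14] <- [e1 5c 56 bb 35]
D2: mem[0x13..0x15] <- [35 d5 ee]
D3: mem[0x06..0x08] <- [35 d5 ee]
query mem[0x0b]=0xc5, mem[0x06]=0x35, mem[0x12]=0x56

MEM[0x0b,0x06,0x12] = c5 35 56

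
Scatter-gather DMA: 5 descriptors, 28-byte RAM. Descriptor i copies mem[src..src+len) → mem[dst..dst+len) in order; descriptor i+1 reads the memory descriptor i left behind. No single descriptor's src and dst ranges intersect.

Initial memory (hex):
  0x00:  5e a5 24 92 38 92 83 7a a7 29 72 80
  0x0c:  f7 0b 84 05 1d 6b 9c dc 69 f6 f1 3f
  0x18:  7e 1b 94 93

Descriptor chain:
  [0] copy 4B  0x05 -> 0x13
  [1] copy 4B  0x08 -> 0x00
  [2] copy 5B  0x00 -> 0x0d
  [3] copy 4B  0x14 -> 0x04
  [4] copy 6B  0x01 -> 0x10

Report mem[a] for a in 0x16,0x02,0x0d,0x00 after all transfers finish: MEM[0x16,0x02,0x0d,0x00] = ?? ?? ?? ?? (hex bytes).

  after D0: wrote 4B at 0x13 = 92837aa7
  after D1: wrote 4B at 0x00 = a7297280
  after D2: wrote 5B at 0x0d = a729728038
  after D3: wrote 4B at 0x04 = 837aa73f
  after D4: wrote 6B at 0x10 = 297280837aa7
query mem[0x16]=0xa7, mem[0x02]=0x72, mem[0x0d]=0xa7, mem[0x00]=0xa7

MEM[0x16,0x02,0x0d,0x00] = a7 72 a7 a7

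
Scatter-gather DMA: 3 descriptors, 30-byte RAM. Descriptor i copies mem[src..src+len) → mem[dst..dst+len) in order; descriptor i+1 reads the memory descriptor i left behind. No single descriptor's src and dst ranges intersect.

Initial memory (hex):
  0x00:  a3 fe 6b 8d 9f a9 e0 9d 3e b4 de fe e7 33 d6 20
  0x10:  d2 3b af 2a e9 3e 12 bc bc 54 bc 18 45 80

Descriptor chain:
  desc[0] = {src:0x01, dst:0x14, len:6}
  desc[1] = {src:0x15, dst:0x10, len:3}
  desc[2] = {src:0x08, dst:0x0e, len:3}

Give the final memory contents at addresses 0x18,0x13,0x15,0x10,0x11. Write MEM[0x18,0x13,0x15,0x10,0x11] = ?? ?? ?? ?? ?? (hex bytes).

D0: mem[0x14..0x19] <- [fe 6b 8d 9f a9 e0]
D1: mem[0x10..0x12] <- [6b 8d 9f]
D2: mem[0x0e..0x10] <- [3e b4 de]
query mem[0x18]=0xa9, mem[0x13]=0x2a, mem[0x15]=0x6b, mem[0x10]=0xde, mem[0x11]=0x8d

MEM[0x18,0x13,0x15,0x10,0x11] = a9 2a 6b de 8d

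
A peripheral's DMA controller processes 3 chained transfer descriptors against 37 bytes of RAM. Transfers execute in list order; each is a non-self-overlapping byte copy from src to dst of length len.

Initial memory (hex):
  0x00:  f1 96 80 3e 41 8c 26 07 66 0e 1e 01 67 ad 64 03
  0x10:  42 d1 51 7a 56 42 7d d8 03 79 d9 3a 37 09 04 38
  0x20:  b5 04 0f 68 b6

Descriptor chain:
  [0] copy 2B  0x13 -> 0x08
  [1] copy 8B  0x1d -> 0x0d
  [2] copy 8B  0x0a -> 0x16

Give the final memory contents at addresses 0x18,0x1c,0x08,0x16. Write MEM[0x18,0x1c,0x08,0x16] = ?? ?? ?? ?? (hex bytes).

D0: mem[0x08..0x09] <- [7a 56]
D1: mem[0x0d..0x14] <- [09 04 38 b5 04 0f 68 b6]
D2: mem[0x16..0x1d] <- [1e 01 67 09 04 38 b5 04]
query mem[0x18]=0x67, mem[0x1c]=0xb5, mem[0x08]=0x7a, mem[0x16]=0x1e

MEM[0x18,0x1c,0x08,0x16] = 67 b5 7a 1e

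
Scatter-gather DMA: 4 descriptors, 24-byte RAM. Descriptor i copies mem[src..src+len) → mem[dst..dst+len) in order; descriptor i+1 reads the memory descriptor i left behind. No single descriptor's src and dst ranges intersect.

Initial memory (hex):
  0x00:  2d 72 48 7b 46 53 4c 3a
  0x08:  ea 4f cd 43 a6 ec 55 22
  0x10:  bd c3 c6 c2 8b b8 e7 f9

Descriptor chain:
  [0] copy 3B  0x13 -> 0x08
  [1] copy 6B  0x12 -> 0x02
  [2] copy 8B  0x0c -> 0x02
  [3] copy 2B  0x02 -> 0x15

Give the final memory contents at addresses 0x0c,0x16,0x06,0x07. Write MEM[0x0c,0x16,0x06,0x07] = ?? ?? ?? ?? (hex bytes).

#0 dst[0x08+3] := {0xc2,0x8b,0xb8}
#1 dst[0x02+6] := {0xc6,0xc2,0x8b,0xb8,0xe7,0xf9}
#2 dst[0x02+8] := {0xa6,0xec,0x55,0x22,0xbd,0xc3,0xc6,0xc2}
#3 dst[0x15+2] := {0xa6,0xec}
query mem[0x0c]=0xa6, mem[0x16]=0xec, mem[0x06]=0xbd, mem[0x07]=0xc3

MEM[0x0c,0x16,0x06,0x07] = a6 ec bd c3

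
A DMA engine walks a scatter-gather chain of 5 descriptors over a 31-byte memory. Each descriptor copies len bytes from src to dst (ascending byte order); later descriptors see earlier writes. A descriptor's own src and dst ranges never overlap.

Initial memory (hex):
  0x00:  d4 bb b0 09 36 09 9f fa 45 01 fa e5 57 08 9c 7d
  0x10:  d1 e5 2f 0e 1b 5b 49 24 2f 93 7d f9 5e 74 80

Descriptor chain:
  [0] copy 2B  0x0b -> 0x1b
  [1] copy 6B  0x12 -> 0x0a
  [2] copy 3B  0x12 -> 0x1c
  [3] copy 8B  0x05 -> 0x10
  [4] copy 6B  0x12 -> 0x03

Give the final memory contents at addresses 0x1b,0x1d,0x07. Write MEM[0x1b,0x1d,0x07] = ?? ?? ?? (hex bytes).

MEM[0x1b,0x1d,0x07] = e5 0e 0e

D0: mem[0x1b..0x1c] <- [e5 57]
D1: mem[0x0a..0x0f] <- [2f 0e 1b 5b 49 24]
D2: mem[0x1c..0x1e] <- [2f 0e 1b]
D3: mem[0x10..0x17] <- [09 9f fa 45 01 2f 0e 1b]
D4: mem[0x03..0x08] <- [fa 45 01 2f 0e 1b]
query mem[0x1b]=0xe5, mem[0x1d]=0x0e, mem[0x07]=0x0e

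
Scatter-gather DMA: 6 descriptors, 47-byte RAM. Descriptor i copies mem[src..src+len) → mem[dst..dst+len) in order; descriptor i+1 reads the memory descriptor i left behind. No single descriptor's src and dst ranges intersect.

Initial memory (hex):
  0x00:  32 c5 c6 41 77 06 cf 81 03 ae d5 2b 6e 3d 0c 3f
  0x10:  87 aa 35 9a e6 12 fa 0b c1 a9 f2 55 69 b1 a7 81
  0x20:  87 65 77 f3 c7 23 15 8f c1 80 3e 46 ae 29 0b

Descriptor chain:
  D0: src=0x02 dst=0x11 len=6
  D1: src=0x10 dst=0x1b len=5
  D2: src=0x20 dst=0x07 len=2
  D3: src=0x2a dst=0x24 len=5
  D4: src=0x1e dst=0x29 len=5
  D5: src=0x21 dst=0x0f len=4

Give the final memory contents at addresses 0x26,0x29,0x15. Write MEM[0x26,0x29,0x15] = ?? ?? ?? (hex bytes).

MEM[0x26,0x29,0x15] = ae 77 cf

D0: mem[0x11..0x16] <- [c6 41 77 06 cf 81]
D1: mem[0x1b..0x1f] <- [87 c6 41 77 06]
D2: mem[0x07..0x08] <- [87 65]
D3: mem[0x24..0x28] <- [3e 46 ae 29 0b]
D4: mem[0x29..0x2d] <- [77 06 87 65 77]
D5: mem[0x0f..0x12] <- [65 77 f3 3e]
query mem[0x26]=0xae, mem[0x29]=0x77, mem[0x15]=0xcf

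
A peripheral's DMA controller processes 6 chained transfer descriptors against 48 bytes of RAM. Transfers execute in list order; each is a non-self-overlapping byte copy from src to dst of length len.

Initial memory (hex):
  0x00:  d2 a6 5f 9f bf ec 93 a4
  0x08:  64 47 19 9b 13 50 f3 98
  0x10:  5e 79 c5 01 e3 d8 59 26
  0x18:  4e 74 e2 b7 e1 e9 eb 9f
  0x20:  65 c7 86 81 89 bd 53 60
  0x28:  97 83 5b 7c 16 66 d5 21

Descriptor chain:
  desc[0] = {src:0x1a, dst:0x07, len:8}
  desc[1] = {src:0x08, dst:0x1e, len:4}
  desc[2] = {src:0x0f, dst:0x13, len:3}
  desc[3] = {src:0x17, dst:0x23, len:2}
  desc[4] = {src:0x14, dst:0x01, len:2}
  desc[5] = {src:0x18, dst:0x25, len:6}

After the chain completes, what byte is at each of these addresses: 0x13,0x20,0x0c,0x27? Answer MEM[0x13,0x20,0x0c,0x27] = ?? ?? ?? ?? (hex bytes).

D0: mem[0x07..0x0e] <- [e2 b7 e1 e9 eb 9f 65 c7]
D1: mem[0x1e..0x21] <- [b7 e1 e9 eb]
D2: mem[0x13..0x15] <- [98 5e 79]
D3: mem[0x23..0x24] <- [26 4e]
D4: mem[0x01..0x02] <- [5e 79]
D5: mem[0x25..0x2a] <- [4e 74 e2 b7 e1 e9]
query mem[0x13]=0x98, mem[0x20]=0xe9, mem[0x0c]=0x9f, mem[0x27]=0xe2

MEM[0x13,0x20,0x0c,0x27] = 98 e9 9f e2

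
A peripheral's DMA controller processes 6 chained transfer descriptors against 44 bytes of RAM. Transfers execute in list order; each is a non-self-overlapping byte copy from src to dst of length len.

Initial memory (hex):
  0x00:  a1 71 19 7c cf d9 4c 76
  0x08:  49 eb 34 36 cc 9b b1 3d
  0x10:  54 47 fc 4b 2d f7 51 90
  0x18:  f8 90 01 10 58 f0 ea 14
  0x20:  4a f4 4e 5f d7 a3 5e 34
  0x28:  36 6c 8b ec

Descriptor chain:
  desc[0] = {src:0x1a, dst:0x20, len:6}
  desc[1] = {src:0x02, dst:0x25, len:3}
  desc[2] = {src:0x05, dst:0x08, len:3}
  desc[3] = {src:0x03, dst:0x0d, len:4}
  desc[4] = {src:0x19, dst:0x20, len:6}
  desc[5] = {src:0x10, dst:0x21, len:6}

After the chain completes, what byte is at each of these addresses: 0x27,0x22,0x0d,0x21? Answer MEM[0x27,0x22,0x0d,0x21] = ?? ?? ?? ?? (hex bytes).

[0] 0x1a->0x20 len=6 : 01 10 58 f0 ea 14
[1] 0x02->0x25 len=3 : 19 7c cf
[2] 0x05->0x08 len=3 : d9 4c 76
[3] 0x03->0x0d len=4 : 7c cf d9 4c
[4] 0x19->0x20 len=6 : 90 01 10 58 f0 ea
[5] 0x10->0x21 len=6 : 4c 47 fc 4b 2d f7
query mem[0x27]=0xcf, mem[0x22]=0x47, mem[0x0d]=0x7c, mem[0x21]=0x4c

MEM[0x27,0x22,0x0d,0x21] = cf 47 7c 4c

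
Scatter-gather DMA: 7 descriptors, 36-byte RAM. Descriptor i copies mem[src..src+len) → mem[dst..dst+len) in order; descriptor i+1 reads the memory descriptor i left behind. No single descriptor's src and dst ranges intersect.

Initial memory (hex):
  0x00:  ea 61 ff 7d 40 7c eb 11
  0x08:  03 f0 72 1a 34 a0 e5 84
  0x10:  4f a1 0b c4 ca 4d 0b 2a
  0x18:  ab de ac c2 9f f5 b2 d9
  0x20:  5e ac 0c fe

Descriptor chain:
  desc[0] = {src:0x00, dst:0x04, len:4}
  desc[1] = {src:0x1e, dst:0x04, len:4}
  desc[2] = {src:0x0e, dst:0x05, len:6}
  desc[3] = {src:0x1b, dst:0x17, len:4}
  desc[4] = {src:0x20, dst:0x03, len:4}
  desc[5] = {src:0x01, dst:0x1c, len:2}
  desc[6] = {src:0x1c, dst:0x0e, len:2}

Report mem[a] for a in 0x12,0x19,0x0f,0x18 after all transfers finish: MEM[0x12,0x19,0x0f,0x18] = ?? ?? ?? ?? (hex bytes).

  after D0: wrote 4B at 0x04 = ea61ff7d
  after D1: wrote 4B at 0x04 = b2d95eac
  after D2: wrote 6B at 0x05 = e5844fa10bc4
  after D3: wrote 4B at 0x17 = c29ff5b2
  after D4: wrote 4B at 0x03 = 5eac0cfe
  after D5: wrote 2B at 0x1c = 61ff
  after D6: wrote 2B at 0x0e = 61ff
query mem[0x12]=0x0b, mem[0x19]=0xf5, mem[0x0f]=0xff, mem[0x18]=0x9f

MEM[0x12,0x19,0x0f,0x18] = 0b f5 ff 9f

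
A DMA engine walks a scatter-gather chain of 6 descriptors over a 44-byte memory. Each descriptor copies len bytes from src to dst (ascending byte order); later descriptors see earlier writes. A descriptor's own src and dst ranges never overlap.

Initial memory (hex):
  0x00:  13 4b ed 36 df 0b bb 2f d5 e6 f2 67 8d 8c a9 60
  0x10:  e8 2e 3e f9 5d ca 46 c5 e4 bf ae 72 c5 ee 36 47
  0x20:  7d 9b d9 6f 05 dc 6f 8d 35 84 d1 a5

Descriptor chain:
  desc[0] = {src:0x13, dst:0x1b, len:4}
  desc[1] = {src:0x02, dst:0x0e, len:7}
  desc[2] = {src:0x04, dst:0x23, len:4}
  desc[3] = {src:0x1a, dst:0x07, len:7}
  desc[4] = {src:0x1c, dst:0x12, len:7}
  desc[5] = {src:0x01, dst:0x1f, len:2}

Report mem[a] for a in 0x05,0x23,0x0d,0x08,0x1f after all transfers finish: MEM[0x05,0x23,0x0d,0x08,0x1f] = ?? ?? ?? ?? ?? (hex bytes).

MEM[0x05,0x23,0x0d,0x08,0x1f] = 0b df 7d f9 4b

[0] 0x13->0x1b len=4 : f9 5d ca 46
[1] 0x02->0x0e len=7 : ed 36 df 0b bb 2f d5
[2] 0x04->0x23 len=4 : df 0b bb 2f
[3] 0x1a->0x07 len=7 : ae f9 5d ca 46 47 7d
[4] 0x1c->0x12 len=7 : 5d ca 46 47 7d 9b d9
[5] 0x01->0x1f len=2 : 4b ed
query mem[0x05]=0x0b, mem[0x23]=0xdf, mem[0x0d]=0x7d, mem[0x08]=0xf9, mem[0x1f]=0x4b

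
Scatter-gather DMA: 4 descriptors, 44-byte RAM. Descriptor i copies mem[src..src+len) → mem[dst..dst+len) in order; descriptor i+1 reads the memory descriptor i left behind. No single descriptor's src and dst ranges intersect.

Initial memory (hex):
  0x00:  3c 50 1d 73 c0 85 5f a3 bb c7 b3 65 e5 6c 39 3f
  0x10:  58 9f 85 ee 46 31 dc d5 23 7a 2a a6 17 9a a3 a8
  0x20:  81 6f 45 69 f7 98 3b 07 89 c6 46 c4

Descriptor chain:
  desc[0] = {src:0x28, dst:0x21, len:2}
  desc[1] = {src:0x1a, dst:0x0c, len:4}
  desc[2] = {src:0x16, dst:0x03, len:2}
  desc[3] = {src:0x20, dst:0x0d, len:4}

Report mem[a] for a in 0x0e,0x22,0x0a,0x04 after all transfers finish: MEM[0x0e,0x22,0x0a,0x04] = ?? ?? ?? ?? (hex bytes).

D0: mem[0x21..0x22] <- [89 c6]
D1: mem[0x0c..0x0f] <- [2a a6 17 9a]
D2: mem[0x03..0x04] <- [dc d5]
D3: mem[0x0d..0x10] <- [81 89 c6 69]
query mem[0x0e]=0x89, mem[0x22]=0xc6, mem[0x0a]=0xb3, mem[0x04]=0xd5

MEM[0x0e,0x22,0x0a,0x04] = 89 c6 b3 d5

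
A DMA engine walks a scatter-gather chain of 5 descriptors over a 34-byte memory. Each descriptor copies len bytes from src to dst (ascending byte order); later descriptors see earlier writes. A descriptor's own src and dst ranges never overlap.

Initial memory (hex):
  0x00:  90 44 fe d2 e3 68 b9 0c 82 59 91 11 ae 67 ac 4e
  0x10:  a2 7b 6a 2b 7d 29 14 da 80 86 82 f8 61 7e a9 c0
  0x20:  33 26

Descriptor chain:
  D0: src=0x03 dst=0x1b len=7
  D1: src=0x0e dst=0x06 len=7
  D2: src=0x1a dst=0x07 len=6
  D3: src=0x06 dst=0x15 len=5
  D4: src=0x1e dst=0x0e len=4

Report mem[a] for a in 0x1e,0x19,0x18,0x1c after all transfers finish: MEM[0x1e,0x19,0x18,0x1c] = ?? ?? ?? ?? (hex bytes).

D0: mem[0x1b..0x21] <- [d2 e3 68 b9 0c 82 59]
D1: mem[0x06..0x0c] <- [ac 4e a2 7b 6a 2b 7d]
D2: mem[0x07..0x0c] <- [82 d2 e3 68 b9 0c]
D3: mem[0x15..0x19] <- [ac 82 d2 e3 68]
D4: mem[0x0e..0x11] <- [b9 0c 82 59]
query mem[0x1e]=0xb9, mem[0x19]=0x68, mem[0x18]=0xe3, mem[0x1c]=0xe3

MEM[0x1e,0x19,0x18,0x1c] = b9 68 e3 e3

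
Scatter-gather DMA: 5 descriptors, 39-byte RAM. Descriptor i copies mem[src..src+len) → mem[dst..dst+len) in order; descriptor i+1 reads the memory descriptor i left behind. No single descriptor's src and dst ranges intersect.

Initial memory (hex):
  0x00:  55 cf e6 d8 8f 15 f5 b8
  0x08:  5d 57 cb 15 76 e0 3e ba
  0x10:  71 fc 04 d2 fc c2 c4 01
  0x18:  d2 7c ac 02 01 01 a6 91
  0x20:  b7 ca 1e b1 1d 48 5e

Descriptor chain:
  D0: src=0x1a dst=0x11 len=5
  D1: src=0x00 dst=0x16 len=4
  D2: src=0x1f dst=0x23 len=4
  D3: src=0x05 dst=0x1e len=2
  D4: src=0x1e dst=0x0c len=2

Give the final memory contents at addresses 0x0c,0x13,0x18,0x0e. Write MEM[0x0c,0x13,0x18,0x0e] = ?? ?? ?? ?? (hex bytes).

MEM[0x0c,0x13,0x18,0x0e] = 15 01 e6 3e

  after D0: wrote 5B at 0x11 = ac020101a6
  after D1: wrote 4B at 0x16 = 55cfe6d8
  after D2: wrote 4B at 0x23 = 91b7ca1e
  after D3: wrote 2B at 0x1e = 15f5
  after D4: wrote 2B at 0x0c = 15f5
query mem[0x0c]=0x15, mem[0x13]=0x01, mem[0x18]=0xe6, mem[0x0e]=0x3e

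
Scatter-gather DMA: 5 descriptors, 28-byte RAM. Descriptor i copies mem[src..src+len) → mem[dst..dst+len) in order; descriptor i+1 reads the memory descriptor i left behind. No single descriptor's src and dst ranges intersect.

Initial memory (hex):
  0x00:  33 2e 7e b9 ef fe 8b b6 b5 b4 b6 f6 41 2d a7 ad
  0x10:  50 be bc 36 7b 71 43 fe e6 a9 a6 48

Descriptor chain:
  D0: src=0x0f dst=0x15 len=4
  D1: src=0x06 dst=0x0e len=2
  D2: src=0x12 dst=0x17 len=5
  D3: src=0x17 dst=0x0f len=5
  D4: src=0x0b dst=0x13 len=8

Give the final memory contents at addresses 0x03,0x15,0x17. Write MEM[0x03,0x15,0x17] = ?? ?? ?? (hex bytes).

  after D0: wrote 4B at 0x15 = ad50bebc
  after D1: wrote 2B at 0x0e = 8bb6
  after D2: wrote 5B at 0x17 = bc367bad50
  after D3: wrote 5B at 0x0f = bc367bad50
  after D4: wrote 8B at 0x13 = f6412d8bbc367bad
query mem[0x03]=0xb9, mem[0x15]=0x2d, mem[0x17]=0xbc

MEM[0x03,0x15,0x17] = b9 2d bc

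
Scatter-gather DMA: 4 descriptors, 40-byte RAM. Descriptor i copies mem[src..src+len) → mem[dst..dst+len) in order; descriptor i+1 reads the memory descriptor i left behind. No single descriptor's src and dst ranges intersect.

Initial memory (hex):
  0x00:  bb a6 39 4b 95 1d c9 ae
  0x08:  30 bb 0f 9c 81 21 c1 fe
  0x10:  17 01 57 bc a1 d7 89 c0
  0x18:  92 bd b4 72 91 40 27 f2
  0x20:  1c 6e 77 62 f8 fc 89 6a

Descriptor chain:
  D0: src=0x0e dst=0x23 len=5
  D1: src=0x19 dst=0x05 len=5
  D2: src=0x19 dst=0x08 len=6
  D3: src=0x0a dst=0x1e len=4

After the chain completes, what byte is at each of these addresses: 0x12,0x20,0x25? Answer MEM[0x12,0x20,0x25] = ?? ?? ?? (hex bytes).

D0: mem[0x23..0x27] <- [c1 fe 17 01 57]
D1: mem[0x05..0x09] <- [bd b4 72 91 40]
D2: mem[0x08..0x0d] <- [bd b4 72 91 40 27]
D3: mem[0x1e..0x21] <- [72 91 40 27]
query mem[0x12]=0x57, mem[0x20]=0x40, mem[0x25]=0x17

MEM[0x12,0x20,0x25] = 57 40 17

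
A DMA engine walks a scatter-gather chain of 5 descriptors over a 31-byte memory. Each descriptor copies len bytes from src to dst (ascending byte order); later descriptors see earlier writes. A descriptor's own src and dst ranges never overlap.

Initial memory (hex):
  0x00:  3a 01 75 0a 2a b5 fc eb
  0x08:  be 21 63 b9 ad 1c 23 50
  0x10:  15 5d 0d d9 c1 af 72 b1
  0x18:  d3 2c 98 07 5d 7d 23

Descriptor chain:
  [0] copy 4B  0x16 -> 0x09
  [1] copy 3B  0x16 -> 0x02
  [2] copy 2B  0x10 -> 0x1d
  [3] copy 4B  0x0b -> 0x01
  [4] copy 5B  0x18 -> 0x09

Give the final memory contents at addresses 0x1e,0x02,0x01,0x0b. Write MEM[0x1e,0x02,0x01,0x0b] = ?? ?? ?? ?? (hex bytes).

MEM[0x1e,0x02,0x01,0x0b] = 5d 2c d3 98

D0: mem[0x09..0x0c] <- [72 b1 d3 2c]
D1: mem[0x02..0x04] <- [72 b1 d3]
D2: mem[0x1d..0x1e] <- [15 5d]
D3: mem[0x01..0x04] <- [d3 2c 1c 23]
D4: mem[0x09..0x0d] <- [d3 2c 98 07 5d]
query mem[0x1e]=0x5d, mem[0x02]=0x2c, mem[0x01]=0xd3, mem[0x0b]=0x98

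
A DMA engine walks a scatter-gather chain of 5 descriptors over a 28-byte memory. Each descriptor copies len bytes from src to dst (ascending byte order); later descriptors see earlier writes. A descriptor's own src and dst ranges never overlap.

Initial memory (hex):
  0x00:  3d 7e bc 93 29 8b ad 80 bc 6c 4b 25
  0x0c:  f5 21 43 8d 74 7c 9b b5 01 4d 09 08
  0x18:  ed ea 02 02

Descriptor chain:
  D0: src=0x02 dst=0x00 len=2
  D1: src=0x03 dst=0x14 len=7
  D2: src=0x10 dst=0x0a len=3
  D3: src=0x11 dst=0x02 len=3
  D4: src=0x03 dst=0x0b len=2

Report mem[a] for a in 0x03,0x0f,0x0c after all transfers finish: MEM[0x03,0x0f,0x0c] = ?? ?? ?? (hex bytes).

MEM[0x03,0x0f,0x0c] = 9b 8d b5

[0] 0x02->0x00 len=2 : bc 93
[1] 0x03->0x14 len=7 : 93 29 8b ad 80 bc 6c
[2] 0x10->0x0a len=3 : 74 7c 9b
[3] 0x11->0x02 len=3 : 7c 9b b5
[4] 0x03->0x0b len=2 : 9b b5
query mem[0x03]=0x9b, mem[0x0f]=0x8d, mem[0x0c]=0xb5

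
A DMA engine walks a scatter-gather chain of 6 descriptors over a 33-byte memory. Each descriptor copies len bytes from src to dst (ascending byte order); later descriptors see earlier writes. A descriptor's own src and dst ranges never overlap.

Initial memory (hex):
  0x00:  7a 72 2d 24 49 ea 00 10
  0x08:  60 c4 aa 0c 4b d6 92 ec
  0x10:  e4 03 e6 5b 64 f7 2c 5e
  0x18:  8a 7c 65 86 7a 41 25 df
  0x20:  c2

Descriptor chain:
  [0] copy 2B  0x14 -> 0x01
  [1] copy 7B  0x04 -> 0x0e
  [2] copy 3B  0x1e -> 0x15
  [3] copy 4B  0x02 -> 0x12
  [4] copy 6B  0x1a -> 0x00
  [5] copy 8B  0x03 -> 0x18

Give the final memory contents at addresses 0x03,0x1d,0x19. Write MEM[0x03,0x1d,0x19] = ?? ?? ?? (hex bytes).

MEM[0x03,0x1d,0x19] = 41 60 25

  after D0: wrote 2B at 0x01 = 64f7
  after D1: wrote 7B at 0x0e = 49ea001060c4aa
  after D2: wrote 3B at 0x15 = 25dfc2
  after D3: wrote 4B at 0x12 = f72449ea
  after D4: wrote 6B at 0x00 = 65867a4125df
  after D5: wrote 8B at 0x18 = 4125df001060c4aa
query mem[0x03]=0x41, mem[0x1d]=0x60, mem[0x19]=0x25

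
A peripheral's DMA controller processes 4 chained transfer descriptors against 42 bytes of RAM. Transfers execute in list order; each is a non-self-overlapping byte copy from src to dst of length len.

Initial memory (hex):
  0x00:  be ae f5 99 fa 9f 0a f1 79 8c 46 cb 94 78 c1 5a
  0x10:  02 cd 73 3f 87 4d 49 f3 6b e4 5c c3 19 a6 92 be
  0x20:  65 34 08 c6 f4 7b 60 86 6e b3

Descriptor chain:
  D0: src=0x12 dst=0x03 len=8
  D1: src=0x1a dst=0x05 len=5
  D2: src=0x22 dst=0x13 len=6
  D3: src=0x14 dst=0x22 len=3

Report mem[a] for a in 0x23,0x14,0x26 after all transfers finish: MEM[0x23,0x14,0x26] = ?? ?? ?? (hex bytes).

#0 dst[0x03+8] := {0x73,0x3f,0x87,0x4d,0x49,0xf3,0x6b,0xe4}
#1 dst[0x05+5] := {0x5c,0xc3,0x19,0xa6,0x92}
#2 dst[0x13+6] := {0x08,0xc6,0xf4,0x7b,0x60,0x86}
#3 dst[0x22+3] := {0xc6,0xf4,0x7b}
query mem[0x23]=0xf4, mem[0x14]=0xc6, mem[0x26]=0x60

MEM[0x23,0x14,0x26] = f4 c6 60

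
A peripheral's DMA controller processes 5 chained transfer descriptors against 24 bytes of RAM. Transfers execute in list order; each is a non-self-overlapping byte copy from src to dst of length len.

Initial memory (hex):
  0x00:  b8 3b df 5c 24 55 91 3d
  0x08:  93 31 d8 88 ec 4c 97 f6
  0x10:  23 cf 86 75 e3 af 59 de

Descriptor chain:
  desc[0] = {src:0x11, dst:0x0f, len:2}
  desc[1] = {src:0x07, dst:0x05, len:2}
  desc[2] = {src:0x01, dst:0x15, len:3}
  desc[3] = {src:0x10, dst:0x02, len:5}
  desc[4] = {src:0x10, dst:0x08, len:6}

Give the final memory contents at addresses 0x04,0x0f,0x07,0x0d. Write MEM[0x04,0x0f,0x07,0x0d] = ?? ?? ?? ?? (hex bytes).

MEM[0x04,0x0f,0x07,0x0d] = 86 cf 3d 3b

  after D0: wrote 2B at 0x0f = cf86
  after D1: wrote 2B at 0x05 = 3d93
  after D2: wrote 3B at 0x15 = 3bdf5c
  after D3: wrote 5B at 0x02 = 86cf8675e3
  after D4: wrote 6B at 0x08 = 86cf8675e33b
query mem[0x04]=0x86, mem[0x0f]=0xcf, mem[0x07]=0x3d, mem[0x0d]=0x3b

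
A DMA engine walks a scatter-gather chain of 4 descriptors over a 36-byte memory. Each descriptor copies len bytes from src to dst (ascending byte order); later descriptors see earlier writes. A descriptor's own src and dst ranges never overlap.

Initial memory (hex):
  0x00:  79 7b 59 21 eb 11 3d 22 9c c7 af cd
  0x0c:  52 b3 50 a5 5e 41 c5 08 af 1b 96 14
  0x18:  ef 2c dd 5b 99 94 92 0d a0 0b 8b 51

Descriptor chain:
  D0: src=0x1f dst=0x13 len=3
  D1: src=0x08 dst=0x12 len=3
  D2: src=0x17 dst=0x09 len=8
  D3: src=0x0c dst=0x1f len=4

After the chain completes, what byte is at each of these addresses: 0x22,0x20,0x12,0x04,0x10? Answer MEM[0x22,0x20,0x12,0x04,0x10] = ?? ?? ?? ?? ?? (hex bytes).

MEM[0x22,0x20,0x12,0x04,0x10] = 94 5b 9c eb 92

  after D0: wrote 3B at 0x13 = 0da00b
  after D1: wrote 3B at 0x12 = 9cc7af
  after D2: wrote 8B at 0x09 = 14ef2cdd5b999492
  after D3: wrote 4B at 0x1f = dd5b9994
query mem[0x22]=0x94, mem[0x20]=0x5b, mem[0x12]=0x9c, mem[0x04]=0xeb, mem[0x10]=0x92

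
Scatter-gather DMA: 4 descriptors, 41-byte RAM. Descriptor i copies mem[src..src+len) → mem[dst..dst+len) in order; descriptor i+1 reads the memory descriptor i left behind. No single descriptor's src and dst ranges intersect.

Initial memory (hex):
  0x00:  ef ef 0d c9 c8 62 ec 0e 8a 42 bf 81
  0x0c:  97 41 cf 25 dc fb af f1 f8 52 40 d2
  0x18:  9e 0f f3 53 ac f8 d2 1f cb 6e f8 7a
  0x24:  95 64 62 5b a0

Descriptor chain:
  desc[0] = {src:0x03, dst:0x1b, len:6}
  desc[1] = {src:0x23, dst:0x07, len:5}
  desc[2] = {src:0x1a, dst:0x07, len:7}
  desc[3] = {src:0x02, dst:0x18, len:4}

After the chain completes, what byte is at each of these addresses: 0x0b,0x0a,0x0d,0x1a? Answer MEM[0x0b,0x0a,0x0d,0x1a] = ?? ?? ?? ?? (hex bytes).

MEM[0x0b,0x0a,0x0d,0x1a] = ec 62 8a c8

  after D0: wrote 6B at 0x1b = c9c862ec0e8a
  after D1: wrote 5B at 0x07 = 7a9564625b
  after D2: wrote 7B at 0x07 = f3c9c862ec0e8a
  after D3: wrote 4B at 0x18 = 0dc9c862
query mem[0x0b]=0xec, mem[0x0a]=0x62, mem[0x0d]=0x8a, mem[0x1a]=0xc8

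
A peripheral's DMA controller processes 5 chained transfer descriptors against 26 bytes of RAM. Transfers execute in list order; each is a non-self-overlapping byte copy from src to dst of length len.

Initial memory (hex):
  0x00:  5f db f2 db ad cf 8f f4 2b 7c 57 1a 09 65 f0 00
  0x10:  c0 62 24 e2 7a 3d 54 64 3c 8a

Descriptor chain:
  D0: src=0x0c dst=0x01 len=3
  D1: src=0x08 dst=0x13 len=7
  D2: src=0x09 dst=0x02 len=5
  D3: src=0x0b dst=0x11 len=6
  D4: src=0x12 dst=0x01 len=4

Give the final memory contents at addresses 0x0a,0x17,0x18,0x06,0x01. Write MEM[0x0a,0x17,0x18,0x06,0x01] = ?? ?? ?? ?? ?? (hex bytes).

[0] 0x0c->0x01 len=3 : 09 65 f0
[1] 0x08->0x13 len=7 : 2b 7c 57 1a 09 65 f0
[2] 0x09->0x02 len=5 : 7c 57 1a 09 65
[3] 0x0b->0x11 len=6 : 1a 09 65 f0 00 c0
[4] 0x12->0x01 len=4 : 09 65 f0 00
query mem[0x0a]=0x57, mem[0x17]=0x09, mem[0x18]=0x65, mem[0x06]=0x65, mem[0x01]=0x09

MEM[0x0a,0x17,0x18,0x06,0x01] = 57 09 65 65 09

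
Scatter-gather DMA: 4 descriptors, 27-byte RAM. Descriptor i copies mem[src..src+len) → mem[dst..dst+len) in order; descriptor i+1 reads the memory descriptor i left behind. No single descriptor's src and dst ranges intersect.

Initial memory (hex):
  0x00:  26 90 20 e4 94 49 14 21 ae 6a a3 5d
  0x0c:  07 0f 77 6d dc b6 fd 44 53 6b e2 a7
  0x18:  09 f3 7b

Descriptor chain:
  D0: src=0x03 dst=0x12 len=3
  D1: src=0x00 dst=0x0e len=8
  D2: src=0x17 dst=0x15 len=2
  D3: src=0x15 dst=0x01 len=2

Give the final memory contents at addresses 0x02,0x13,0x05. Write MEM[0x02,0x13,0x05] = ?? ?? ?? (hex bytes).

MEM[0x02,0x13,0x05] = 09 49 49

[0] 0x03->0x12 len=3 : e4 94 49
[1] 0x00->0x0e len=8 : 26 90 20 e4 94 49 14 21
[2] 0x17->0x15 len=2 : a7 09
[3] 0x15->0x01 len=2 : a7 09
query mem[0x02]=0x09, mem[0x13]=0x49, mem[0x05]=0x49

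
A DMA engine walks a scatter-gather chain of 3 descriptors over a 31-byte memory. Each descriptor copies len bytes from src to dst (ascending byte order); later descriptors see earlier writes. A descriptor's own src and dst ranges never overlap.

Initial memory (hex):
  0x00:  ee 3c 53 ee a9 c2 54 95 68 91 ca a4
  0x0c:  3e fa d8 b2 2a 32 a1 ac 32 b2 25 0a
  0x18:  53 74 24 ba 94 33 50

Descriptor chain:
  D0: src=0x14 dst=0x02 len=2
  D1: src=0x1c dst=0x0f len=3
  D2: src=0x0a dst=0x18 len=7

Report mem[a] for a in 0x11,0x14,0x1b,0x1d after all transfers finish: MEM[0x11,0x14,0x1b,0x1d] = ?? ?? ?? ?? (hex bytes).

#0 dst[0x02+2] := {0x32,0xb2}
#1 dst[0x0f+3] := {0x94,0x33,0x50}
#2 dst[0x18+7] := {0xca,0xa4,0x3e,0xfa,0xd8,0x94,0x33}
query mem[0x11]=0x50, mem[0x14]=0x32, mem[0x1b]=0xfa, mem[0x1d]=0x94

MEM[0x11,0x14,0x1b,0x1d] = 50 32 fa 94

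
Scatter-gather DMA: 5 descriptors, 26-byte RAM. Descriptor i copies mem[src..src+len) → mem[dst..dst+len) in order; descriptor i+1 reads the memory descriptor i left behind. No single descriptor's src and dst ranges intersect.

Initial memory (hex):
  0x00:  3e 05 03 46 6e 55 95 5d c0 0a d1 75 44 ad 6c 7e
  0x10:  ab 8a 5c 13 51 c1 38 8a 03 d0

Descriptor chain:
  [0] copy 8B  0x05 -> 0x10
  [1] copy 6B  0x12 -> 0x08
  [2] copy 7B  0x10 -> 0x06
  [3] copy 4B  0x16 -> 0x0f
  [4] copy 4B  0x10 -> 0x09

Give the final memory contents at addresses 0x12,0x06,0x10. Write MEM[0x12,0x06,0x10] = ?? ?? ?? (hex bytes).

#0 dst[0x10+8] := {0x55,0x95,0x5d,0xc0,0x0a,0xd1,0x75,0x44}
#1 dst[0x08+6] := {0x5d,0xc0,0x0a,0xd1,0x75,0x44}
#2 dst[0x06+7] := {0x55,0x95,0x5d,0xc0,0x0a,0xd1,0x75}
#3 dst[0x0f+4] := {0x75,0x44,0x03,0xd0}
#4 dst[0x09+4] := {0x44,0x03,0xd0,0xc0}
query mem[0x12]=0xd0, mem[0x06]=0x55, mem[0x10]=0x44

MEM[0x12,0x06,0x10] = d0 55 44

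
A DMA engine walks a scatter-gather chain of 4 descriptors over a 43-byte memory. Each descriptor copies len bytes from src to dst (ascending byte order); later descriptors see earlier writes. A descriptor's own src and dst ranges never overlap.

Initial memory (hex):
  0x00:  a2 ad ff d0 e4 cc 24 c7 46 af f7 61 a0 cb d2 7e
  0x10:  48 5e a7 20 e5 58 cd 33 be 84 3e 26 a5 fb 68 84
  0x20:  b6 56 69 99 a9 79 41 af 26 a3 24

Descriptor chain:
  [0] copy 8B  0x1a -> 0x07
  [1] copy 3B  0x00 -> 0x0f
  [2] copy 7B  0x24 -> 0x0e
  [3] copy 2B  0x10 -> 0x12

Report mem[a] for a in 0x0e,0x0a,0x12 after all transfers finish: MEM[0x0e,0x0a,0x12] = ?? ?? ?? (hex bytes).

MEM[0x0e,0x0a,0x12] = a9 fb 41

D0: mem[0x07..0x0e] <- [3e 26 a5 fb 68 84 b6 56]
D1: mem[0x0f..0x11] <- [a2 ad ff]
D2: mem[0x0e..0x14] <- [a9 79 41 af 26 a3 24]
D3: mem[0x12..0x13] <- [41 af]
query mem[0x0e]=0xa9, mem[0x0a]=0xfb, mem[0x12]=0x41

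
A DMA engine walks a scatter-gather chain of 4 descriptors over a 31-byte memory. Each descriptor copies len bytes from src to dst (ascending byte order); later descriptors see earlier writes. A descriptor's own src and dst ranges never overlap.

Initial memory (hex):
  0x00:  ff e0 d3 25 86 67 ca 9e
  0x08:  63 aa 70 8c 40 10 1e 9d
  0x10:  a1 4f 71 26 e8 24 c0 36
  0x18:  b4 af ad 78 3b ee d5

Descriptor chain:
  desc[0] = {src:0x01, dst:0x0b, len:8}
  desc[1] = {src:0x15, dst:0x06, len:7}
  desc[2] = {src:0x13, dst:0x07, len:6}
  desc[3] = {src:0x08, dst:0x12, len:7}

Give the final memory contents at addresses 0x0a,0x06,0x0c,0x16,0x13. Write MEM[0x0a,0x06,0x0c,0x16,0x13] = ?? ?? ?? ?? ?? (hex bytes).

D0: mem[0x0b..0x12] <- [e0 d3 25 86 67 ca 9e 63]
D1: mem[0x06..0x0c] <- [24 c0 36 b4 af ad 78]
D2: mem[0x07..0x0c] <- [26 e8 24 c0 36 b4]
D3: mem[0x12..0x18] <- [e8 24 c0 36 b4 25 86]
query mem[0x0a]=0xc0, mem[0x06]=0x24, mem[0x0c]=0xb4, mem[0x16]=0xb4, mem[0x13]=0x24

MEM[0x0a,0x06,0x0c,0x16,0x13] = c0 24 b4 b4 24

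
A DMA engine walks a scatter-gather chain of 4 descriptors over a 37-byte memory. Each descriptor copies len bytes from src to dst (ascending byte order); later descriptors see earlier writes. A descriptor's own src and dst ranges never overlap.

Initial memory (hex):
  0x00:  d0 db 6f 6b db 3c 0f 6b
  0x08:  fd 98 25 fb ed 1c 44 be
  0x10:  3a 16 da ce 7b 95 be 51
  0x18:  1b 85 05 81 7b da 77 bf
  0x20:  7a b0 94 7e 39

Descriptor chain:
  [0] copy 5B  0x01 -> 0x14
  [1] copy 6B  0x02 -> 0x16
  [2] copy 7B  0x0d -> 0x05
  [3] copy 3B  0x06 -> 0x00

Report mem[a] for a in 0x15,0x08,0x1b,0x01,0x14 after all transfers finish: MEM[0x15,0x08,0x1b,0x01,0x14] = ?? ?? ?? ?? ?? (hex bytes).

#0 dst[0x14+5] := {0xdb,0x6f,0x6b,0xdb,0x3c}
#1 dst[0x16+6] := {0x6f,0x6b,0xdb,0x3c,0x0f,0x6b}
#2 dst[0x05+7] := {0x1c,0x44,0xbe,0x3a,0x16,0xda,0xce}
#3 dst[0x00+3] := {0x44,0xbe,0x3a}
query mem[0x15]=0x6f, mem[0x08]=0x3a, mem[0x1b]=0x6b, mem[0x01]=0xbe, mem[0x14]=0xdb

MEM[0x15,0x08,0x1b,0x01,0x14] = 6f 3a 6b be db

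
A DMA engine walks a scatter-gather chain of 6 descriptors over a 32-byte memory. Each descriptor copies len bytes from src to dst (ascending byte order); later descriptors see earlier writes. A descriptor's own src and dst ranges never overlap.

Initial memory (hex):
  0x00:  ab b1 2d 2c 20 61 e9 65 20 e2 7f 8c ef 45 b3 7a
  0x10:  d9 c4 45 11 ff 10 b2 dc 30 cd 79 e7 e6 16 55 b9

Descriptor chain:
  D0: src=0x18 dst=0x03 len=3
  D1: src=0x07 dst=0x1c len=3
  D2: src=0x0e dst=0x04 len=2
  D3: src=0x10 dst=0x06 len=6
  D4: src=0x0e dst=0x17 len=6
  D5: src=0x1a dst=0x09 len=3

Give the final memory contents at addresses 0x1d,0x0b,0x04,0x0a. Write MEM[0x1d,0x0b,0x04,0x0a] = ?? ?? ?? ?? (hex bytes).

  after D0: wrote 3B at 0x03 = 30cd79
  after D1: wrote 3B at 0x1c = 6520e2
  after D2: wrote 2B at 0x04 = b37a
  after D3: wrote 6B at 0x06 = d9c44511ff10
  after D4: wrote 6B at 0x17 = b37ad9c44511
  after D5: wrote 3B at 0x09 = c44511
query mem[0x1d]=0x20, mem[0x0b]=0x11, mem[0x04]=0xb3, mem[0x0a]=0x45

MEM[0x1d,0x0b,0x04,0x0a] = 20 11 b3 45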